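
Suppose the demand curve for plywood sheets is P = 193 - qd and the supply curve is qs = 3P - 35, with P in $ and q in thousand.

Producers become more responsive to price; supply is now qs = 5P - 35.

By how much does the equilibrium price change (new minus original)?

Original equilibrium: 193 - P = 3P - 35 gives 228 = 4P, so P = 57 and q = 136.
The shock moves the curves to qd = 193 - P and qs = 5P - 35.
New equilibrium: 193 - P = 5P - 35 ⇒ 228 = 6P ⇒ P = 38, q = 155.
ΔP = 38 − 57 = -19.

-19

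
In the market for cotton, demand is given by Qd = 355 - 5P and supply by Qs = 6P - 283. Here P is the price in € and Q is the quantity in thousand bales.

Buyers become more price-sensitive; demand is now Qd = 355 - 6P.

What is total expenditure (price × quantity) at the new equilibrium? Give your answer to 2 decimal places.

Original equilibrium: 355 - 5P = 6P - 283 gives 638 = 11P, so P = 58 and Q = 65.
The new curves are Qd = 355 - 6P (demand) and Qs = 6P - 283 (supply).
Setting them equal: 355 - 6P = 6P - 283 → 638 = 12P, so P = 319/6 ≈ 53.1667 and Q = 36.
New expenditure = 53.1667 × 36 = 1914.00.

1914.00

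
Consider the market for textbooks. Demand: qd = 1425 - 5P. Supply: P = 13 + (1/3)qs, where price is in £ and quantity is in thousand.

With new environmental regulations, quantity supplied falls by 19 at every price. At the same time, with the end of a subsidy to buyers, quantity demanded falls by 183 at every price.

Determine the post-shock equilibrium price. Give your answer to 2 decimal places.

162.50

Initially, 1425 - 5P = 3P - 39, so 1464 = 8P and P = 183, q = 510.
The shock moves the curves to qd = 1242 - 5P and qs = 3P - 58.
Setting them equal: 1242 - 5P = 3P - 58 → 1300 = 8P, so P = 162.5 and q = 429.5.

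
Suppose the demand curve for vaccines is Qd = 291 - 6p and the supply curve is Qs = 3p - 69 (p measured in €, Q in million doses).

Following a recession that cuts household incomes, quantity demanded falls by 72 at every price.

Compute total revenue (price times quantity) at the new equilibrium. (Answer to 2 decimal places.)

864.00

Solve the original market: 291 - 6p = 3p - 69, hence p = 40 and Q = 51.
The shock moves the curves to Qd = 219 - 6p and Qs = 3p - 69.
Equate the new curves: 219 - 6p = 3p - 69, giving 288 = 9p, p = 32, Q = 27.
New expenditure = 32 × 27 = 864.00.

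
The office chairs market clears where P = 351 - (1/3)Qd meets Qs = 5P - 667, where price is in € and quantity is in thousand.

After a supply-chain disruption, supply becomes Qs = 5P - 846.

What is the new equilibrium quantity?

Before the shock: 1053 - 3P = 5P - 667 ⇒ 1720 = 8P ⇒ P = 215, Q = 408.
After the shift, demand is Qd = 1053 - 3P and supply is Qs = 5P - 846.
New equilibrium: 1053 - 3P = 5P - 846 ⇒ 1899 = 8P ⇒ P = 237.375, Q = 340.875.

340.875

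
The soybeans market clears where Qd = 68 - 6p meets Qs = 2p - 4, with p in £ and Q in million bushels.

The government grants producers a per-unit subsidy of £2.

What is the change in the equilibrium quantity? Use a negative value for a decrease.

Original equilibrium: 68 - 6p = 2p - 4 gives 72 = 8p, so p = 9 and Q = 14.
Since sellers receive the price plus the subsidy, the effective supply curve becomes Qs = 2p.
New equilibrium: 68 - 6p = 2p ⇒ 68 = 8p ⇒ p = 8.5, Q = 17.
ΔQ = 17 − 14 = +3.

+3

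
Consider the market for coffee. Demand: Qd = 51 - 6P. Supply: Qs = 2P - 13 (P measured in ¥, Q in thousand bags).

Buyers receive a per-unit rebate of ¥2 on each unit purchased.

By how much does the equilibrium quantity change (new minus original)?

+3

Original equilibrium: 51 - 6P = 2P - 13 gives 64 = 8P, so P = 8 and Q = 3.
Since buyers' out-of-pocket price is the market price minus the rebate, the effective demand curve becomes Qd = 63 - 6P.
New equilibrium: 63 - 6P = 2P - 13 ⇒ 76 = 8P ⇒ P = 9.5, Q = 6.
ΔQ = 6 − 3 = +3.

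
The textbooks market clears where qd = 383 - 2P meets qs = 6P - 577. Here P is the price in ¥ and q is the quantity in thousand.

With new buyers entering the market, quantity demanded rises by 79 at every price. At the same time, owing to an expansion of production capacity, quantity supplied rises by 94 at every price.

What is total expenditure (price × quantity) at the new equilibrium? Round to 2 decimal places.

26666.72

Original equilibrium: 383 - 2P = 6P - 577 gives 960 = 8P, so P = 120 and q = 143.
With the change applied: demand qd = 462 - 2P, supply qs = 6P - 483.
Clearing the new market: 462 - 2P = 6P - 483, so P = 118.125 and q = 225.75.
New expenditure = 118.125 × 225.75 = 26666.72.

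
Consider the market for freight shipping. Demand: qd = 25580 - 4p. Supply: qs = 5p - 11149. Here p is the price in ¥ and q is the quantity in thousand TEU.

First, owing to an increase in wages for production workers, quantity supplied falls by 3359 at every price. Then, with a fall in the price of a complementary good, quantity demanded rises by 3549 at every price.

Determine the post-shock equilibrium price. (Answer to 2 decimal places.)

Before the shock: 25580 - 4p = 5p - 11149 ⇒ 36729 = 9p ⇒ p = 4081, q = 9256.
With the change applied: demand qd = 29129 - 4p, supply qs = 5p - 14508.
Setting them equal: 29129 - 4p = 5p - 14508 → 43637 = 9p, so p = 43637/9 ≈ 4848.5556 and q = 87613/9 ≈ 9734.7778.

4848.56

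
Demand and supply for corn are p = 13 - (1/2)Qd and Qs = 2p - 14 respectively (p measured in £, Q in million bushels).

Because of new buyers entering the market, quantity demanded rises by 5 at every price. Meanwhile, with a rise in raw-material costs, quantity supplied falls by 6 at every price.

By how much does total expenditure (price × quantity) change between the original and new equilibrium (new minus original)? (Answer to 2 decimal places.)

Original equilibrium: 26 - 2p = 2p - 14 gives 40 = 4p, so p = 10 and Q = 6.
The new curves are Qd = 31 - 2p (demand) and Qs = 2p - 20 (supply).
Equate the new curves: 31 - 2p = 2p - 20, giving 51 = 4p, p = 12.75, Q = 5.5.
Expenditure moves from 10×6 = 60 to 12.75×5.5 = 70.125; change = +10.13.

+10.13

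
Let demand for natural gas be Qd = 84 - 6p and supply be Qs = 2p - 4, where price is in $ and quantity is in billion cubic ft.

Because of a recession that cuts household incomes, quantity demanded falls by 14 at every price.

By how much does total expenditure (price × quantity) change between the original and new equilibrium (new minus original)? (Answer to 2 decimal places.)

-63.88

Before the shock: 84 - 6p = 2p - 4 ⇒ 88 = 8p ⇒ p = 11, Q = 18.
The new curves are Qd = 70 - 6p (demand) and Qs = 2p - 4 (supply).
New equilibrium: 70 - 6p = 2p - 4 ⇒ 74 = 8p ⇒ p = 9.25, Q = 14.5.
Expenditure moves from 11×18 = 198 to 9.25×14.5 = 134.125; change = -63.88.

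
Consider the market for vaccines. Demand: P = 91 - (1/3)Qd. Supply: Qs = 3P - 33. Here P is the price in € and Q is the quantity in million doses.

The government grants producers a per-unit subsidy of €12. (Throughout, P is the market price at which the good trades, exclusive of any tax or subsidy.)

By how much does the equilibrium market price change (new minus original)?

Solve the original market: 273 - 3P = 3P - 33, hence P = 51 and Q = 120.
Since sellers receive the price plus the subsidy, the effective supply curve becomes Qs = 3P + 3.
Equate the new curves: 273 - 3P = 3P + 3, giving 270 = 6P, P = 45, Q = 138.
ΔP = 45 − 51 = -6.

-6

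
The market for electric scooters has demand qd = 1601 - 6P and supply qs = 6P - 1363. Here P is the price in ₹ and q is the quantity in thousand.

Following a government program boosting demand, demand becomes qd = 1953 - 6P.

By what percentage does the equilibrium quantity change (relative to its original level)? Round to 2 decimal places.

+147.90

Solve the original market: 1601 - 6P = 6P - 1363, hence P = 247 and q = 119.
The new curves are qd = 1953 - 6P (demand) and qs = 6P - 1363 (supply).
Clearing the new market: 1953 - 6P = 6P - 1363, so P = 829/3 ≈ 276.3333 and q = 295.
%Δq = (295 − 119) / 119 × 100 = +147.90%.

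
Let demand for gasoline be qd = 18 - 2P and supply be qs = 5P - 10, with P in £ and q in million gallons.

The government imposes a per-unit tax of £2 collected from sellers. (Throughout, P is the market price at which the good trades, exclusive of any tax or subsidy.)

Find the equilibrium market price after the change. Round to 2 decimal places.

5.43

Before the shock: 18 - 2P = 5P - 10 ⇒ 28 = 7P ⇒ P = 4, q = 10.
Since sellers keep the price net of the tax, the effective supply curve becomes qs = 5P - 20.
Equate the new curves: 18 - 2P = 5P - 20, giving 38 = 7P, P = 38/7 ≈ 5.4286, q = 50/7 ≈ 7.1429.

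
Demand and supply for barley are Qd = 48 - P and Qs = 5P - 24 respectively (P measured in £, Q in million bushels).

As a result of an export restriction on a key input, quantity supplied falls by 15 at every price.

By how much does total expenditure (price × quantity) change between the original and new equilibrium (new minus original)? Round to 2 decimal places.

Before the shock: 48 - P = 5P - 24 ⇒ 72 = 6P ⇒ P = 12, Q = 36.
The new curves are Qd = 48 - P (demand) and Qs = 5P - 39 (supply).
Equate the new curves: 48 - P = 5P - 39, giving 87 = 6P, P = 14.5, Q = 33.5.
Expenditure moves from 12×36 = 432 to 14.5×33.5 = 485.75; change = +53.75.

+53.75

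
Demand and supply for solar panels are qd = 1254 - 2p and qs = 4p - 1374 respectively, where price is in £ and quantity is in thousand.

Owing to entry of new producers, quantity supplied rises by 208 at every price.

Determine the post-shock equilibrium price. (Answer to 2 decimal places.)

403.33

Initially, 1254 - 2p = 4p - 1374, so 2628 = 6p and p = 438, q = 378.
The shock moves the curves to qd = 1254 - 2p and qs = 4p - 1166.
New equilibrium: 1254 - 2p = 4p - 1166 ⇒ 2420 = 6p ⇒ p = 1210/3 ≈ 403.3333, q = 1342/3 ≈ 447.3333.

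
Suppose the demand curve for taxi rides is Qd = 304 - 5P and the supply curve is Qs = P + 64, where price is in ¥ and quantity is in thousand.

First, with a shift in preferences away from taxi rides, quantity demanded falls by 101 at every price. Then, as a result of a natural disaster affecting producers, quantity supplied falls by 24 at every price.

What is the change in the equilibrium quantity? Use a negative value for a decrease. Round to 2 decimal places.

Solve the original market: 304 - 5P = P + 64, hence P = 40 and Q = 104.
After the shift, demand is Qd = 203 - 5P and supply is Qs = P + 40.
Clearing the new market: 203 - 5P = P + 40, so P = 163/6 ≈ 27.1667 and Q = 403/6 ≈ 67.1667.
ΔQ = 67.1667 − 104 = -36.83.

-36.83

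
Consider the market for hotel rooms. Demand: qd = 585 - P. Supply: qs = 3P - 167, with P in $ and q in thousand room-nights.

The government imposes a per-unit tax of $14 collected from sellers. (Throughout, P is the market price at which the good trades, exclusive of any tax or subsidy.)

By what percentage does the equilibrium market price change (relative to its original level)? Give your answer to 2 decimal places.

+5.59

Solve the original market: 585 - P = 3P - 167, hence P = 188 and q = 397.
Since sellers keep the price net of the tax, the effective supply curve becomes qs = 3P - 209.
Clearing the new market: 585 - P = 3P - 209, so P = 198.5 and q = 386.5.
%ΔP = (198.5 − 188) / 188 × 100 = +5.59%.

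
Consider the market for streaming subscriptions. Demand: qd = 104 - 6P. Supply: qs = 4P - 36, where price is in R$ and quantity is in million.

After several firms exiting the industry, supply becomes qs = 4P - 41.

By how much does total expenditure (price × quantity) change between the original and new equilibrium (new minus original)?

Initially, 104 - 6P = 4P - 36, so 140 = 10P and P = 14, q = 20.
The shock moves the curves to qd = 104 - 6P and qs = 4P - 41.
Equate the new curves: 104 - 6P = 4P - 41, giving 145 = 10P, P = 14.5, q = 17.
Expenditure moves from 14×20 = 280 to 14.5×17 = 246.5; change = -33.5.

-33.5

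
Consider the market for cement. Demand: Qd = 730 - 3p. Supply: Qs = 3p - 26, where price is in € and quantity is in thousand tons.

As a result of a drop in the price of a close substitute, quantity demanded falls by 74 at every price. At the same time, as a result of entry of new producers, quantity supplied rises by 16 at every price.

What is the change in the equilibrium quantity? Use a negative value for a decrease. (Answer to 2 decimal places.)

-29.00

Initially, 730 - 3p = 3p - 26, so 756 = 6p and p = 126, Q = 352.
After the shift, demand is Qd = 656 - 3p and supply is Qs = 3p - 10.
Clearing the new market: 656 - 3p = 3p - 10, so p = 111 and Q = 323.
ΔQ = 323 − 352 = -29.00.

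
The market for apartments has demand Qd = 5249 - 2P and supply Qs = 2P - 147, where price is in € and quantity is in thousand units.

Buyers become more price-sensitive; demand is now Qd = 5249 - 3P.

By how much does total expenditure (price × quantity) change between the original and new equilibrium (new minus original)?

-1270596.12

Before the shock: 5249 - 2P = 2P - 147 ⇒ 5396 = 4P ⇒ P = 1349, Q = 2551.
The new curves are Qd = 5249 - 3P (demand) and Qs = 2P - 147 (supply).
New equilibrium: 5249 - 3P = 2P - 147 ⇒ 5396 = 5P ⇒ P = 1079.2, Q = 2011.4.
Expenditure moves from 1349×2551 = 3441299 to 1079.2×2011.4 = 2170702.88; change = -1270596.12.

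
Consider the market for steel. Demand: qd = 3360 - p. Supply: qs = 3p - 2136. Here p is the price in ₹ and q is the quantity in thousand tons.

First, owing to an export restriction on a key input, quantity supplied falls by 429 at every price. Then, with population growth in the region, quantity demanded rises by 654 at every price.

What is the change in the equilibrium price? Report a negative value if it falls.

Solve the original market: 3360 - p = 3p - 2136, hence p = 1374 and q = 1986.
With the change applied: demand qd = 4014 - p, supply qs = 3p - 2565.
Equate the new curves: 4014 - p = 3p - 2565, giving 6579 = 4p, p = 1644.75, q = 2369.25.
Δp = 1644.75 − 1374 = +270.75.

+270.75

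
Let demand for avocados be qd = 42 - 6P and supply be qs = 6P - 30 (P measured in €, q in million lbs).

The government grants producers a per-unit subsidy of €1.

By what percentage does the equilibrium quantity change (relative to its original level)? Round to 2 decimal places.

Solve the original market: 42 - 6P = 6P - 30, hence P = 6 and q = 6.
Since sellers receive the price plus the subsidy, the effective supply curve becomes qs = 6P - 24.
Setting them equal: 42 - 6P = 6P - 24 → 66 = 12P, so P = 5.5 and q = 9.
%Δq = (9 − 6) / 6 × 100 = +50.00%.

+50.00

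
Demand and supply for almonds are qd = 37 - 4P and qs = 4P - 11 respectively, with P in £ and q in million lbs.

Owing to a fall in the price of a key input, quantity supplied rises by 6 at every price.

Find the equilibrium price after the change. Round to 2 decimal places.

Original equilibrium: 37 - 4P = 4P - 11 gives 48 = 8P, so P = 6 and q = 13.
After the shift, demand is qd = 37 - 4P and supply is qs = 4P - 5.
Clearing the new market: 37 - 4P = 4P - 5, so P = 5.25 and q = 16.

5.25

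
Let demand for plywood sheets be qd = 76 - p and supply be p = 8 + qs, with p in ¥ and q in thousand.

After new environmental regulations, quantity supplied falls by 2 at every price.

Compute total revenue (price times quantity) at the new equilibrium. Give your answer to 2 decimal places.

Solve the original market: 76 - p = p - 8, hence p = 42 and q = 34.
The shock moves the curves to qd = 76 - p and qs = p - 10.
New equilibrium: 76 - p = p - 10 ⇒ 86 = 2p ⇒ p = 43, q = 33.
New expenditure = 43 × 33 = 1419.00.

1419.00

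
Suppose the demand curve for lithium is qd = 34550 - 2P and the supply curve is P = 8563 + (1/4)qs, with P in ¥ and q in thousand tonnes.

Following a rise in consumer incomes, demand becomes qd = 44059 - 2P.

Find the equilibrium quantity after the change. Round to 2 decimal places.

17955.33

Initially, 34550 - 2P = 4P - 34252, so 68802 = 6P and P = 11467, q = 11616.
The shock moves the curves to qd = 44059 - 2P and qs = 4P - 34252.
Clearing the new market: 44059 - 2P = 4P - 34252, so P = 78311/6 ≈ 13051.8333 and q = 53866/3 ≈ 17955.3333.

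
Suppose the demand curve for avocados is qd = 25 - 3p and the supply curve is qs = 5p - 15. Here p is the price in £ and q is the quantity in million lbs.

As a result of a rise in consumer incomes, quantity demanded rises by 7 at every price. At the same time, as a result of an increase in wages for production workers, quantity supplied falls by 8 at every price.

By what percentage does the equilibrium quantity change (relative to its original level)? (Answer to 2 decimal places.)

+13.75

Before the shock: 25 - 3p = 5p - 15 ⇒ 40 = 8p ⇒ p = 5, q = 10.
The new curves are qd = 32 - 3p (demand) and qs = 5p - 23 (supply).
Equate the new curves: 32 - 3p = 5p - 23, giving 55 = 8p, p = 6.875, q = 11.375.
%Δq = (11.375 − 10) / 10 × 100 = +13.75%.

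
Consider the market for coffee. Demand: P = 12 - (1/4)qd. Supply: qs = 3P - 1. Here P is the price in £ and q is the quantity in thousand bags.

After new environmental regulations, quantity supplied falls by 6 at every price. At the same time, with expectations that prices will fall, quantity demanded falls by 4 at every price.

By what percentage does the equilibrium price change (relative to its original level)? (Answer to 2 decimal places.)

+4.08

Before the shock: 48 - 4P = 3P - 1 ⇒ 49 = 7P ⇒ P = 7, q = 20.
With the change applied: demand qd = 44 - 4P, supply qs = 3P - 7.
Setting them equal: 44 - 4P = 3P - 7 → 51 = 7P, so P = 51/7 ≈ 7.2857 and q = 104/7 ≈ 14.8571.
%ΔP = (7.2857 − 7) / 7 × 100 = +4.08%.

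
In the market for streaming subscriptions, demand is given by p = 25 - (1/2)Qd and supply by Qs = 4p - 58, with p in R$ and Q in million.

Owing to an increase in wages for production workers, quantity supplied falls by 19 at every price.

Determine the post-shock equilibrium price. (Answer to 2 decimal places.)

Initially, 50 - 2p = 4p - 58, so 108 = 6p and p = 18, Q = 14.
After the shift, demand is Qd = 50 - 2p and supply is Qs = 4p - 77.
Setting them equal: 50 - 2p = 4p - 77 → 127 = 6p, so p = 127/6 ≈ 21.1667 and Q = 23/3 ≈ 7.6667.

21.17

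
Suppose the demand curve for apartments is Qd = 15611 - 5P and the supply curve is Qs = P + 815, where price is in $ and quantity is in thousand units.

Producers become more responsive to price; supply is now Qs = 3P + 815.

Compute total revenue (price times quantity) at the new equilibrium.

Original equilibrium: 15611 - 5P = P + 815 gives 14796 = 6P, so P = 2466 and Q = 3281.
After the shift, demand is Qd = 15611 - 5P and supply is Qs = 3P + 815.
Setting them equal: 15611 - 5P = 3P + 815 → 14796 = 8P, so P = 1849.5 and Q = 6363.5.
New expenditure = 1849.5 × 6363.5 = 11769293.25.

11769293.25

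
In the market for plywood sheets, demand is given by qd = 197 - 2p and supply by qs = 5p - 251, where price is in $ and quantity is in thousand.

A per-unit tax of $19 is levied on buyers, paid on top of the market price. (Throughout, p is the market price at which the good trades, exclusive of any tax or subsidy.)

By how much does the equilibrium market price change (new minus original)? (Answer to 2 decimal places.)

Original equilibrium: 197 - 2p = 5p - 251 gives 448 = 7p, so p = 64 and q = 69.
Since buyers pay the price plus the tax, the effective demand curve becomes qd = 159 - 2p.
Setting them equal: 159 - 2p = 5p - 251 → 410 = 7p, so p = 410/7 ≈ 58.5714 and q = 293/7 ≈ 41.8571.
Δp = 58.5714 − 64 = -5.43.

-5.43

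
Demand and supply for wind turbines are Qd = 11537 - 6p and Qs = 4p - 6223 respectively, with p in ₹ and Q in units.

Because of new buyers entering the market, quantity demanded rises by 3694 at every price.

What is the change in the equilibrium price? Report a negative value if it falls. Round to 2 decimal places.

+369.40

Solve the original market: 11537 - 6p = 4p - 6223, hence p = 1776 and Q = 881.
The shock moves the curves to Qd = 15231 - 6p and Qs = 4p - 6223.
New equilibrium: 15231 - 6p = 4p - 6223 ⇒ 21454 = 10p ⇒ p = 2145.4, Q = 2358.6.
Δp = 2145.4 − 1776 = +369.40.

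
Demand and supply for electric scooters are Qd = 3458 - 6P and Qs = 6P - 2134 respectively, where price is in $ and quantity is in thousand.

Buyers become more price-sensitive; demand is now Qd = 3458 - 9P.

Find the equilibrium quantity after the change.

102.8

Original equilibrium: 3458 - 6P = 6P - 2134 gives 5592 = 12P, so P = 466 and Q = 662.
The new curves are Qd = 3458 - 9P (demand) and Qs = 6P - 2134 (supply).
Setting them equal: 3458 - 9P = 6P - 2134 → 5592 = 15P, so P = 372.8 and Q = 102.8.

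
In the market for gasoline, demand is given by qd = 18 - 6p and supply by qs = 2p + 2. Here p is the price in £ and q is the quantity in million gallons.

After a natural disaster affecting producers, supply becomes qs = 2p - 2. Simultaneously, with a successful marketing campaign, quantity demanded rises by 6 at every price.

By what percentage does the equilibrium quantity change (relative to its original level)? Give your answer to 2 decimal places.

-25.00

Solve the original market: 18 - 6p = 2p + 2, hence p = 2 and q = 6.
The shock moves the curves to qd = 24 - 6p and qs = 2p - 2.
Clearing the new market: 24 - 6p = 2p - 2, so p = 3.25 and q = 4.5.
%Δq = (4.5 − 6) / 6 × 100 = -25.00%.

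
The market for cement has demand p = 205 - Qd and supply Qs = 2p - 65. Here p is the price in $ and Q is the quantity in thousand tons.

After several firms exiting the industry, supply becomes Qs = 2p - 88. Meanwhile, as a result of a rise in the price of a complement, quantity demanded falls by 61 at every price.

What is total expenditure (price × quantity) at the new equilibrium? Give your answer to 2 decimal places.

Original equilibrium: 205 - p = 2p - 65 gives 270 = 3p, so p = 90 and Q = 115.
The new curves are Qd = 144 - p (demand) and Qs = 2p - 88 (supply).
Clearing the new market: 144 - p = 2p - 88, so p = 232/3 ≈ 77.3333 and Q = 200/3 ≈ 66.6667.
New expenditure = 77.3333 × 66.6667 = 5155.56.

5155.56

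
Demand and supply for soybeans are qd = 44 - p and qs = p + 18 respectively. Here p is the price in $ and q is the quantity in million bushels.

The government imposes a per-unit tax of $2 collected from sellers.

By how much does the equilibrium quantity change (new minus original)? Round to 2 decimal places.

-1.00

Initially, 44 - p = p + 18, so 26 = 2p and p = 13, q = 31.
Since sellers keep the price net of the tax, the effective supply curve becomes qs = p + 16.
Clearing the new market: 44 - p = p + 16, so p = 14 and q = 30.
Δq = 30 − 31 = -1.00.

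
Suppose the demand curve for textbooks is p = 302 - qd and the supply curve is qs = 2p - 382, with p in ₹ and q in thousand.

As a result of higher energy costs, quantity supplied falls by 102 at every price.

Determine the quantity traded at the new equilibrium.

40

Original equilibrium: 302 - p = 2p - 382 gives 684 = 3p, so p = 228 and q = 74.
The shock moves the curves to qd = 302 - p and qs = 2p - 484.
Clearing the new market: 302 - p = 2p - 484, so p = 262 and q = 40.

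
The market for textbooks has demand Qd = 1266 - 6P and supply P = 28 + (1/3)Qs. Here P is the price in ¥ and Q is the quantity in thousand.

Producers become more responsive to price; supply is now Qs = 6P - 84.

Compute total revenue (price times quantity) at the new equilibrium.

66487.5

Before the shock: 1266 - 6P = 3P - 84 ⇒ 1350 = 9P ⇒ P = 150, Q = 366.
After the shift, demand is Qd = 1266 - 6P and supply is Qs = 6P - 84.
Equate the new curves: 1266 - 6P = 6P - 84, giving 1350 = 12P, P = 112.5, Q = 591.
New expenditure = 112.5 × 591 = 66487.5.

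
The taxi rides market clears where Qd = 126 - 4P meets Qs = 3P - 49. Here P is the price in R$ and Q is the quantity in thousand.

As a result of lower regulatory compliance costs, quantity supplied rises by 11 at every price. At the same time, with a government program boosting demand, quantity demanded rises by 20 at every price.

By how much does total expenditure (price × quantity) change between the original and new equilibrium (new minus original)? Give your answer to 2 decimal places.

Initially, 126 - 4P = 3P - 49, so 175 = 7P and P = 25, Q = 26.
The shock moves the curves to Qd = 146 - 4P and Qs = 3P - 38.
New equilibrium: 146 - 4P = 3P - 38 ⇒ 184 = 7P ⇒ P = 184/7 ≈ 26.2857, Q = 286/7 ≈ 40.8571.
Expenditure moves from 25×26 = 650 to 26.2857×40.8571 = 1073.9592; change = +423.96.

+423.96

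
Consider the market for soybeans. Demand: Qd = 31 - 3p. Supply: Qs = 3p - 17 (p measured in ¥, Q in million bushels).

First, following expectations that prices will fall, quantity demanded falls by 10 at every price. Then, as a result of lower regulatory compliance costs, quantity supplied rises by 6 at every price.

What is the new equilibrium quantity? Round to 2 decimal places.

Before the shock: 31 - 3p = 3p - 17 ⇒ 48 = 6p ⇒ p = 8, Q = 7.
With the change applied: demand Qd = 21 - 3p, supply Qs = 3p - 11.
Setting them equal: 21 - 3p = 3p - 11 → 32 = 6p, so p = 16/3 ≈ 5.3333 and Q = 5.

5.00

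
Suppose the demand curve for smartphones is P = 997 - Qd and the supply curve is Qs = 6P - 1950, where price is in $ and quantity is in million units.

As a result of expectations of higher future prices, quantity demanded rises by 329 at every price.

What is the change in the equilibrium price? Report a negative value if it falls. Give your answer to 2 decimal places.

Before the shock: 997 - P = 6P - 1950 ⇒ 2947 = 7P ⇒ P = 421, Q = 576.
The shock moves the curves to Qd = 1326 - P and Qs = 6P - 1950.
Equate the new curves: 1326 - P = 6P - 1950, giving 3276 = 7P, P = 468, Q = 858.
ΔP = 468 − 421 = +47.00.

+47.00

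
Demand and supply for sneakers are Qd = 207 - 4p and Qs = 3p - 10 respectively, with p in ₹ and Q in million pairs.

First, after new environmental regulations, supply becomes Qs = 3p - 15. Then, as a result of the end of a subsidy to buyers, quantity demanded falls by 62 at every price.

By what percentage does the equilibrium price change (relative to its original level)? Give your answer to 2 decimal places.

Original equilibrium: 207 - 4p = 3p - 10 gives 217 = 7p, so p = 31 and Q = 83.
The shock moves the curves to Qd = 145 - 4p and Qs = 3p - 15.
Clearing the new market: 145 - 4p = 3p - 15, so p = 160/7 ≈ 22.8571 and Q = 375/7 ≈ 53.5714.
%Δp = (22.8571 − 31) / 31 × 100 = -26.27%.

-26.27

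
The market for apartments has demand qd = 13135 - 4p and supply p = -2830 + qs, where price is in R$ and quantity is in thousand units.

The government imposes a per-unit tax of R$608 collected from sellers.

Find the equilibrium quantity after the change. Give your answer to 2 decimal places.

Initially, 13135 - 4p = p + 2830, so 10305 = 5p and p = 2061, q = 4891.
Since sellers keep the price net of the tax, the effective supply curve becomes qs = p + 2222.
New equilibrium: 13135 - 4p = p + 2222 ⇒ 10913 = 5p ⇒ p = 2182.6, q = 4404.6.

4404.60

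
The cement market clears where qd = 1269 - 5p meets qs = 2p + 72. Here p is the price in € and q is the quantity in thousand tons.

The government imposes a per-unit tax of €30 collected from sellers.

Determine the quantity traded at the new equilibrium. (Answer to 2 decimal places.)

371.14

Initially, 1269 - 5p = 2p + 72, so 1197 = 7p and p = 171, q = 414.
Since sellers keep the price net of the tax, the effective supply curve becomes qs = 2p + 12.
New equilibrium: 1269 - 5p = 2p + 12 ⇒ 1257 = 7p ⇒ p = 1257/7 ≈ 179.5714, q = 2598/7 ≈ 371.1429.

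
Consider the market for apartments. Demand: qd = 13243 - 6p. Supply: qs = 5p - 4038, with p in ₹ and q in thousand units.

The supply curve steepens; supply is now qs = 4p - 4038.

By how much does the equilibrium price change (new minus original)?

Before the shock: 13243 - 6p = 5p - 4038 ⇒ 17281 = 11p ⇒ p = 1571, q = 3817.
The shock moves the curves to qd = 13243 - 6p and qs = 4p - 4038.
New equilibrium: 13243 - 6p = 4p - 4038 ⇒ 17281 = 10p ⇒ p = 1728.1, q = 2874.4.
Δp = 1728.1 − 1571 = +157.1.

+157.1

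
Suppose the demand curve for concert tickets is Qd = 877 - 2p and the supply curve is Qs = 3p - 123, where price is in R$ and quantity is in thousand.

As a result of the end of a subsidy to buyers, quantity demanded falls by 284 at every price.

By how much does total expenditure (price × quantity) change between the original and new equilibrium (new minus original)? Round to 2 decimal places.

Original equilibrium: 877 - 2p = 3p - 123 gives 1000 = 5p, so p = 200 and Q = 477.
After the shift, demand is Qd = 593 - 2p and supply is Qs = 3p - 123.
Equate the new curves: 593 - 2p = 3p - 123, giving 716 = 5p, p = 143.2, Q = 306.6.
Expenditure moves from 200×477 = 95400 to 143.2×306.6 = 43905.12; change = -51494.88.

-51494.88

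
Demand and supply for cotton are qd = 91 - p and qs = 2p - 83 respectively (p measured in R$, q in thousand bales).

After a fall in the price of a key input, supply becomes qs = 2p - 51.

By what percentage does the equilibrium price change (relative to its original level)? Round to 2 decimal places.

Original equilibrium: 91 - p = 2p - 83 gives 174 = 3p, so p = 58 and q = 33.
With the change applied: demand qd = 91 - p, supply qs = 2p - 51.
New equilibrium: 91 - p = 2p - 51 ⇒ 142 = 3p ⇒ p = 142/3 ≈ 47.3333, q = 131/3 ≈ 43.6667.
%Δp = (47.3333 − 58) / 58 × 100 = -18.39%.

-18.39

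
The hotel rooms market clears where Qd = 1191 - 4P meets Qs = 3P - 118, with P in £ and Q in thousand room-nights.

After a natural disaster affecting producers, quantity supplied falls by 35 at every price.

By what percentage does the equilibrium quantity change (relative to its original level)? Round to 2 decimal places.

-4.51

Initially, 1191 - 4P = 3P - 118, so 1309 = 7P and P = 187, Q = 443.
The new curves are Qd = 1191 - 4P (demand) and Qs = 3P - 153 (supply).
New equilibrium: 1191 - 4P = 3P - 153 ⇒ 1344 = 7P ⇒ P = 192, Q = 423.
%ΔQ = (423 − 443) / 443 × 100 = -4.51%.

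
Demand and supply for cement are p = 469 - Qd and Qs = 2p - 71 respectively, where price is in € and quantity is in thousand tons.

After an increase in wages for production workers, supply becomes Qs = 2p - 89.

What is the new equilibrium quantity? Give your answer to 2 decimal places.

Initially, 469 - p = 2p - 71, so 540 = 3p and p = 180, Q = 289.
After the shift, demand is Qd = 469 - p and supply is Qs = 2p - 89.
Setting them equal: 469 - p = 2p - 89 → 558 = 3p, so p = 186 and Q = 283.

283.00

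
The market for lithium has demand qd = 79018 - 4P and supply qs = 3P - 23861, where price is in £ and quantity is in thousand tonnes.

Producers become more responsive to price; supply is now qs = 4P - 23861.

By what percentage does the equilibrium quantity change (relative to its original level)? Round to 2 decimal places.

Original equilibrium: 79018 - 4P = 3P - 23861 gives 102879 = 7P, so P = 14697 and q = 20230.
The new curves are qd = 79018 - 4P (demand) and qs = 4P - 23861 (supply).
New equilibrium: 79018 - 4P = 4P - 23861 ⇒ 102879 = 8P ⇒ P = 12859.875, q = 27578.5.
%Δq = (27578.5 − 20230) / 20230 × 100 = +36.32%.

+36.32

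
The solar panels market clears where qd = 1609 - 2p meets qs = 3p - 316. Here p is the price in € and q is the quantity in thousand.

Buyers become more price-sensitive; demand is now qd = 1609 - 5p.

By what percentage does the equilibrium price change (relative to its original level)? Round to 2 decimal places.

Solve the original market: 1609 - 2p = 3p - 316, hence p = 385 and q = 839.
The shock moves the curves to qd = 1609 - 5p and qs = 3p - 316.
New equilibrium: 1609 - 5p = 3p - 316 ⇒ 1925 = 8p ⇒ p = 240.625, q = 405.875.
%Δp = (240.625 − 385) / 385 × 100 = -37.50%.

-37.50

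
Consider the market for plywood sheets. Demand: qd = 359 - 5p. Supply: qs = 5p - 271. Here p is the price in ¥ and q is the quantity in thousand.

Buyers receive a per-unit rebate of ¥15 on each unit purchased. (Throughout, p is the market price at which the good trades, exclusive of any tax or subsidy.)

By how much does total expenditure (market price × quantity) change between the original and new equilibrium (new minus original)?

+2973.75

Solve the original market: 359 - 5p = 5p - 271, hence p = 63 and q = 44.
Since buyers' out-of-pocket price is the market price minus the rebate, the effective demand curve becomes qd = 434 - 5p.
Clearing the new market: 434 - 5p = 5p - 271, so p = 70.5 and q = 81.5.
Expenditure moves from 63×44 = 2772 to 70.5×81.5 = 5745.75; change = +2973.75.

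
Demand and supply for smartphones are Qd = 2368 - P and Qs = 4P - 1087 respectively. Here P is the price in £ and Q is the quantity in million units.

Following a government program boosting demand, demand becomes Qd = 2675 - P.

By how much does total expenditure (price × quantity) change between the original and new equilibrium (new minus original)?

Initially, 2368 - P = 4P - 1087, so 3455 = 5P and P = 691, Q = 1677.
The shock moves the curves to Qd = 2675 - P and Qs = 4P - 1087.
Equate the new curves: 2675 - P = 4P - 1087, giving 3762 = 5P, P = 752.4, Q = 1922.6.
Expenditure moves from 691×1677 = 1158807 to 752.4×1922.6 = 1446564.24; change = +287757.24.

+287757.24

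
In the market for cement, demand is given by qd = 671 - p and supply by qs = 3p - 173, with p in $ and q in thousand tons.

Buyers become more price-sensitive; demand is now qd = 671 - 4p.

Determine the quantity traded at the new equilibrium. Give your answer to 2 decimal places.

Original equilibrium: 671 - p = 3p - 173 gives 844 = 4p, so p = 211 and q = 460.
The shock moves the curves to qd = 671 - 4p and qs = 3p - 173.
Clearing the new market: 671 - 4p = 3p - 173, so p = 844/7 ≈ 120.5714 and q = 1321/7 ≈ 188.7143.

188.71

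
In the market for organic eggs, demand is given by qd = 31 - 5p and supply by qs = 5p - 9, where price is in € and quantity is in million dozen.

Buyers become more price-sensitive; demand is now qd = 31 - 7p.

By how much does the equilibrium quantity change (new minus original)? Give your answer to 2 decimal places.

-3.33

Initially, 31 - 5p = 5p - 9, so 40 = 10p and p = 4, q = 11.
With the change applied: demand qd = 31 - 7p, supply qs = 5p - 9.
Setting them equal: 31 - 7p = 5p - 9 → 40 = 12p, so p = 10/3 ≈ 3.3333 and q = 23/3 ≈ 7.6667.
Δq = 7.6667 − 11 = -3.33.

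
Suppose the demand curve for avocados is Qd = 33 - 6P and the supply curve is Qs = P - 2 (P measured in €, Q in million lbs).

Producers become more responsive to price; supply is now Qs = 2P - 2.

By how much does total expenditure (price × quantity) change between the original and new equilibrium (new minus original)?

+14.53125

Initially, 33 - 6P = P - 2, so 35 = 7P and P = 5, Q = 3.
After the shift, demand is Qd = 33 - 6P and supply is Qs = 2P - 2.
Equate the new curves: 33 - 6P = 2P - 2, giving 35 = 8P, P = 4.375, Q = 6.75.
Expenditure moves from 5×3 = 15 to 4.375×6.75 = 29.53125; change = +14.53125.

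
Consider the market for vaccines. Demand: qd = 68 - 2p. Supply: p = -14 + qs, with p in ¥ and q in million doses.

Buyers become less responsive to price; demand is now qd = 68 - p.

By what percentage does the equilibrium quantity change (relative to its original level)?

Original equilibrium: 68 - 2p = p + 14 gives 54 = 3p, so p = 18 and q = 32.
After the shift, demand is qd = 68 - p and supply is qs = p + 14.
New equilibrium: 68 - p = p + 14 ⇒ 54 = 2p ⇒ p = 27, q = 41.
%Δq = (41 − 32) / 32 × 100 = +28.125%.

+28.125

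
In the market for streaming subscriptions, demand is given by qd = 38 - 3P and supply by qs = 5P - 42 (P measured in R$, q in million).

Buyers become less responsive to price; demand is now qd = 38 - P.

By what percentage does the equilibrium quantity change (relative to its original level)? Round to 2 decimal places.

+208.33

Solve the original market: 38 - 3P = 5P - 42, hence P = 10 and q = 8.
The shock moves the curves to qd = 38 - P and qs = 5P - 42.
Clearing the new market: 38 - P = 5P - 42, so P = 40/3 ≈ 13.3333 and q = 74/3 ≈ 24.6667.
%Δq = (24.6667 − 8) / 8 × 100 = +208.33%.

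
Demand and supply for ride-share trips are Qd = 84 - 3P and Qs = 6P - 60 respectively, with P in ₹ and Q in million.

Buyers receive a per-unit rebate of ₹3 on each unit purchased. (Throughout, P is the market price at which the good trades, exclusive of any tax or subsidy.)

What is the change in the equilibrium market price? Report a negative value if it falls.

Solve the original market: 84 - 3P = 6P - 60, hence P = 16 and Q = 36.
Since buyers' out-of-pocket price is the market price minus the rebate, the effective demand curve becomes Qd = 93 - 3P.
New equilibrium: 93 - 3P = 6P - 60 ⇒ 153 = 9P ⇒ P = 17, Q = 42.
ΔP = 17 − 16 = +1.

+1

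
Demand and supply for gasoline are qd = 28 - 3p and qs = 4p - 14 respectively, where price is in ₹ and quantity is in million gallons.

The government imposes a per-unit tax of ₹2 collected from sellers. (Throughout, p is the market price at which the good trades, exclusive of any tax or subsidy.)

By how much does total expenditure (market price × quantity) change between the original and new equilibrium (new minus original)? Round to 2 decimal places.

Solve the original market: 28 - 3p = 4p - 14, hence p = 6 and q = 10.
Since sellers keep the price net of the tax, the effective supply curve becomes qs = 4p - 22.
Equate the new curves: 28 - 3p = 4p - 22, giving 50 = 7p, p = 50/7 ≈ 7.1429, q = 46/7 ≈ 6.5714.
Expenditure moves from 6×10 = 60 to 7.1429×6.5714 = 46.9388; change = -13.06.

-13.06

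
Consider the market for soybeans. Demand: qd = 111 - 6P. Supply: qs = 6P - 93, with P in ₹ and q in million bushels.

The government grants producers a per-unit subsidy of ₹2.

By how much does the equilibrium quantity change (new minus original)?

+6

Solve the original market: 111 - 6P = 6P - 93, hence P = 17 and q = 9.
Since sellers receive the price plus the subsidy, the effective supply curve becomes qs = 6P - 81.
New equilibrium: 111 - 6P = 6P - 81 ⇒ 192 = 12P ⇒ P = 16, q = 15.
Δq = 15 − 9 = +6.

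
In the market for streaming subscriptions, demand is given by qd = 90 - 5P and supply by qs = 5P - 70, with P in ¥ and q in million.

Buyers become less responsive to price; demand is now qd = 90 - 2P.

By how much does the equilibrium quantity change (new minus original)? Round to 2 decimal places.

+34.29

Before the shock: 90 - 5P = 5P - 70 ⇒ 160 = 10P ⇒ P = 16, q = 10.
The new curves are qd = 90 - 2P (demand) and qs = 5P - 70 (supply).
Clearing the new market: 90 - 2P = 5P - 70, so P = 160/7 ≈ 22.8571 and q = 310/7 ≈ 44.2857.
Δq = 44.2857 − 10 = +34.29.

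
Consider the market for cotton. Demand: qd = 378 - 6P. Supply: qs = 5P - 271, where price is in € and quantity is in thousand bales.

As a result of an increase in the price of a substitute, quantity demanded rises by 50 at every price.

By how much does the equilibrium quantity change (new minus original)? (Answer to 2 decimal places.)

+22.73

Solve the original market: 378 - 6P = 5P - 271, hence P = 59 and q = 24.
After the shift, demand is qd = 428 - 6P and supply is qs = 5P - 271.
Clearing the new market: 428 - 6P = 5P - 271, so P = 699/11 ≈ 63.5455 and q = 514/11 ≈ 46.7273.
Δq = 46.7273 − 24 = +22.73.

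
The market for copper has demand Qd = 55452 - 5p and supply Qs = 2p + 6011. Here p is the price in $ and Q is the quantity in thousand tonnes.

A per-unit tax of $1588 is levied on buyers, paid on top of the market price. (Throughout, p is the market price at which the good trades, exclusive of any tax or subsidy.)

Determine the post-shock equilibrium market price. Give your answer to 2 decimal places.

Original equilibrium: 55452 - 5p = 2p + 6011 gives 49441 = 7p, so p = 7063 and Q = 20137.
Since buyers pay the price plus the tax, the effective demand curve becomes Qd = 47512 - 5p.
Setting them equal: 47512 - 5p = 2p + 6011 → 41501 = 7p, so p = 41501/7 ≈ 5928.7143 and Q = 125079/7 ≈ 17868.4286.

5928.71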